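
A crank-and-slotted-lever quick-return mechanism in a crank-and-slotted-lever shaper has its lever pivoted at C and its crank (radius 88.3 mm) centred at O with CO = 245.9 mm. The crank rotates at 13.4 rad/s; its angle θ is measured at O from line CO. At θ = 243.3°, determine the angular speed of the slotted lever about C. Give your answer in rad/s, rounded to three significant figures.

0.539

ω = 13.4 rad/s
Crank pin A relative to C: A = (d + r cosθ, r sinθ); lever angle φ = atan2(r sinθ, d + r cosθ).
Differentiating tanφ: φ̇ = rω(d cosθ + r)/(d² + r² + 2dr cosθ).
d² + r² + 2dr cosθ = |CA|² = 0.0487516 m²;  d cosθ + r = -0.022188 m.
|ω_lever| = |0.0883·13.4·-0.022188| / 0.0487516 = 0.5385 rad/s.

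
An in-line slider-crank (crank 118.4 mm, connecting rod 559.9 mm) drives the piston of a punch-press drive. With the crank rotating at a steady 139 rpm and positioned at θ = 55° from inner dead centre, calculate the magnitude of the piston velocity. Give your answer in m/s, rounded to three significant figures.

ω = 2π·139/60 = 14.56 rad/s
For an in-line slider-crank, x = r cosθ + √(L² − r² sin²θ), so v = −rω sinθ·[1 + r cosθ/√(L² − r² sin²θ)].
With r = 0.1184 m, L = 0.5599 m, θ = 55°: √(L² − r² sin²θ) = 0.55144 m.
v = −0.1184·14.56·0.81915·[1 + 0.1184·0.57358/0.55144] = -1.5856 m/s.
|v| = 1.5856 m/s.

1.59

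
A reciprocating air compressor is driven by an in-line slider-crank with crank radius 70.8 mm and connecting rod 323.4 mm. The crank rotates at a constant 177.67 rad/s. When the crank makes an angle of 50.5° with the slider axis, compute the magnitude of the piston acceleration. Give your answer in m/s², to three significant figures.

1330

ω = 177.7 rad/s
x(θ) = r cosθ + √(L² − r² sin²θ); with ω constant, a = ω²·d²x/dθ².
d²x/dθ² = −r cosθ − r²(cos2θ)/√u − r⁴ sin²2θ/(4u^{3/2}),  u = L² − r² sin²θ = 0.101603 m².
Substituting r = 0.0708 m, L = 0.3234 m, θ = 50.5°: d²x/dθ² = -0.042221 m.
a = ω²·d²x/dθ² = (177.7)²·(-0.042221) = -1332.8 m/s²;  |a| = 1332.8 m/s².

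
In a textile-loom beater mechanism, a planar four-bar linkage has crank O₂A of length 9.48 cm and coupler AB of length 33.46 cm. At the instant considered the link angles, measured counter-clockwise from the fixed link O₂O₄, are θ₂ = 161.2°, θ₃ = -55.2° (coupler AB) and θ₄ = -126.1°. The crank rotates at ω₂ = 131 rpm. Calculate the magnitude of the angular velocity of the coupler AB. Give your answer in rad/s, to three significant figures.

ω₂ = 13.72 rad/s (from 131 rpm).
Differentiating the loop-closure r₂e^{iθ₂}+r₃e^{iθ₃}=r₁+r₄e^{iθ₄} gives r₂ω₂e^{iθ₂}+r₃ω₃e^{iθ₃}=r₄ω₄e^{iθ₄}.
Eliminating the other unknown: ω₃ = r₂ω₂ sin(θ₄−θ₂) / [r₃ sin(θ₃−θ₄)].
Numerator sine = +0.95476; denominator sine = +0.94495.
Result = 0.0948·13.72·(+0.95476) / (0.3346·(+0.94495)) = +3.9271 rad/s; magnitude 3.9271 rad/s.

3.93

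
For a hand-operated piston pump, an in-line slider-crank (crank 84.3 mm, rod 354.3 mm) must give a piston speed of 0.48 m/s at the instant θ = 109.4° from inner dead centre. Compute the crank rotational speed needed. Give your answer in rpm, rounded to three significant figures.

For an in-line slider-crank, |v_piston| = rω|sinθ|·[1 + r cosθ/√(L² − r² sin²θ)].
With r = 0.0843 m, L = 0.3543 m, θ = 109.4°: the bracketed kinematic factor |dx/dθ| = 0.073065 m.
ω = v/|dx/dθ| = 0.48/0.073065 = 6.5695 rad/s.
N = 60ω/(2π) = 62.734 rpm.

62.7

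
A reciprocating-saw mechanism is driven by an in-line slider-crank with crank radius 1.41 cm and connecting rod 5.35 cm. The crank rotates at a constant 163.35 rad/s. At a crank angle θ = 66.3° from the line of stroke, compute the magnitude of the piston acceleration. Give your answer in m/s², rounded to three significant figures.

ω = 163.3 rad/s
x(θ) = r cosθ + √(L² − r² sin²θ); with ω constant, a = ω²·d²x/dθ².
d²x/dθ² = −r cosθ − r²(cos2θ)/√u − r⁴ sin²2θ/(4u^{3/2}),  u = L² − r² sin²θ = 0.00269556 m².
Substituting r = 0.0141 m, L = 0.0535 m, θ = 66.3°: d²x/dθ² = -0.0031138 m.
a = ω²·d²x/dθ² = (163.3)²·(-0.0031138) = -83.086 m/s²;  |a| = 83.086 m/s².

83.1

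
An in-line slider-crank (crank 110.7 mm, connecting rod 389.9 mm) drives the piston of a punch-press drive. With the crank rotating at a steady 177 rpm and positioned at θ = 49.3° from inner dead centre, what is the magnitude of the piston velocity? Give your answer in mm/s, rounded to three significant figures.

1850

ω = 2π·177/60 = 18.54 rad/s
For an in-line slider-crank, x = r cosθ + √(L² − r² sin²θ), so v = −rω sinθ·[1 + r cosθ/√(L² − r² sin²θ)].
With r = 0.1107 m, L = 0.3899 m, θ = 49.3°: √(L² − r² sin²θ) = 0.38076 m.
v = −0.1107·18.54·0.75813·[1 + 0.1107·0.65210/0.38076] = -1.8505 m/s.
|v| = 1.8505 m/s = 1850.5 mm/s.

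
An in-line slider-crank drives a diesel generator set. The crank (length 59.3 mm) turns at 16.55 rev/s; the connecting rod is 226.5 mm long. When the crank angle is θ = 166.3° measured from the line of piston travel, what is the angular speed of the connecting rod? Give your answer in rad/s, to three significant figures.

26.5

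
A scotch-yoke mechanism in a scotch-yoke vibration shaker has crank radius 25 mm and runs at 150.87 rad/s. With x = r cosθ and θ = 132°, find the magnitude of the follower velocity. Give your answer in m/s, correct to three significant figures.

ω = 150.9 rad/s
x = r cosθ ⇒ ẋ = −rω sinθ.
|v| = rω|sinθ| = 0.025·150.9·|sin 132°| = 2.803 m/s.

2.80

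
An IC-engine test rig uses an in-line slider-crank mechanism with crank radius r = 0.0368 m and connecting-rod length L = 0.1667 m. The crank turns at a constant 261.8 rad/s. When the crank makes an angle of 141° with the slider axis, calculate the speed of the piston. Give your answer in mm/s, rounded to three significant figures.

5010

ω = 261.8 rad/s
For an in-line slider-crank, x = r cosθ + √(L² − r² sin²θ), so v = −rω sinθ·[1 + r cosθ/√(L² − r² sin²θ)].
With r = 0.0368 m, L = 0.1667 m, θ = 141°: √(L² − r² sin²θ) = 0.16508 m.
v = −0.0368·261.8·0.62932·[1 + 0.0368·-0.77715/0.16508] = -5.0127 m/s.
|v| = 5.0127 m/s = 5012.7 mm/s.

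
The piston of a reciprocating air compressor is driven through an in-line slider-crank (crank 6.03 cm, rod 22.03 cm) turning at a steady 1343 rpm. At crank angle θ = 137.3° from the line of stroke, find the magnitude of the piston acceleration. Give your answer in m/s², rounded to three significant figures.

ω = 2π·1343/60 = 140.6 rad/s
x(θ) = r cosθ + √(L² − r² sin²θ); with ω constant, a = ω²·d²x/dθ².
d²x/dθ² = −r cosθ − r²(cos2θ)/√u − r⁴ sin²2θ/(4u^{3/2}),  u = L² − r² sin²θ = 0.0468599 m².
Substituting r = 0.0603 m, L = 0.2203 m, θ = 137.3°: d²x/dθ² = +0.042644 m.
a = ω²·d²x/dθ² = (140.6)²·(+0.042644) = +843.48 m/s²;  |a| = 843.48 m/s².

843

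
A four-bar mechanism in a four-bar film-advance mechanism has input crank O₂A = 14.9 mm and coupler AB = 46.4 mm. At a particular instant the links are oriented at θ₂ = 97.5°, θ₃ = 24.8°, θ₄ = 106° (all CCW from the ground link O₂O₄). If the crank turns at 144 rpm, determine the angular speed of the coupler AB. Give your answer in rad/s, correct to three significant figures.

0.724

ω₂ = 15.08 rad/s (from 144 rpm).
Differentiating the loop-closure r₂e^{iθ₂}+r₃e^{iθ₃}=r₁+r₄e^{iθ₄} gives r₂ω₂e^{iθ₂}+r₃ω₃e^{iθ₃}=r₄ω₄e^{iθ₄}.
Eliminating the other unknown: ω₃ = r₂ω₂ sin(θ₄−θ₂) / [r₃ sin(θ₃−θ₄)].
Numerator sine = +0.14781; denominator sine = -0.98823.
Result = 0.0149·15.08·(+0.14781) / (0.0464·(-0.98823)) = -0.72428 rad/s; magnitude 0.72428 rad/s.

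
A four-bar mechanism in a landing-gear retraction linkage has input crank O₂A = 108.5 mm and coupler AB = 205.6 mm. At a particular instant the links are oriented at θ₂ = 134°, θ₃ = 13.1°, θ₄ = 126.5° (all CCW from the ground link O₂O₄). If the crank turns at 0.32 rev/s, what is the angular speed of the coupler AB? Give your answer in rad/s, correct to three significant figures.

0.151

ω₂ = 2.011 rad/s (from 0.32 rev/s).
Differentiating the loop-closure r₂e^{iθ₂}+r₃e^{iθ₃}=r₁+r₄e^{iθ₄} gives r₂ω₂e^{iθ₂}+r₃ω₃e^{iθ₃}=r₄ω₄e^{iθ₄}.
Eliminating the other unknown: ω₃ = r₂ω₂ sin(θ₄−θ₂) / [r₃ sin(θ₃−θ₄)].
Numerator sine = -0.13053; denominator sine = -0.91775.
Result = 0.1085·2.011·(-0.13053) / (0.2056·(-0.91775)) = +0.15091 rad/s; magnitude 0.15091 rad/s.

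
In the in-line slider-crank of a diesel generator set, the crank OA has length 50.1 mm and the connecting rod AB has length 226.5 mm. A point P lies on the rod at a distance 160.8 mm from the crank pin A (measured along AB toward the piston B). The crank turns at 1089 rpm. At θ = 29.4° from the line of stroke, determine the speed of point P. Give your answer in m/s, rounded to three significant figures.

3.50

ω = 114 rad/s.  Crank-pin speed |V_A| = rω = 5.7134 m/s, perpendicular to OA.
Rod angle: sinφ = −(r/L) sinθ ⇒ φ = -6.234°; ω_rod = −rω cosθ/√(L²−r²sin²θ) = -22.107 rad/s.
V_P = V_A + ω_rod × AP, with AP = 0.1608 m along the rod.
Components: V_Px = −rω sinθ − a·ω_rod·sinφ = -3.1907 m/s;  V_Py = rω cosθ + a·ω_rod·cosφ = +1.4438 m/s.
|V_P| = √(V_Px² + V_Py²) = 3.5022 m/s.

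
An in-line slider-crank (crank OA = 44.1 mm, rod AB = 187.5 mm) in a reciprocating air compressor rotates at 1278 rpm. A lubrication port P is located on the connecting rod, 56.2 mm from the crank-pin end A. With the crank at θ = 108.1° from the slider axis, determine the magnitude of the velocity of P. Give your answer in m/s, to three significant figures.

ω = 133.8 rad/s.  Crank-pin speed |V_A| = rω = 5.902 m/s, perpendicular to OA.
Rod angle: sinφ = −(r/L) sinθ ⇒ φ = -12.918°; ω_rod = −rω cosθ/√(L²−r²sin²θ) = +10.033 rad/s.
V_P = V_A + ω_rod × AP, with AP = 0.0562 m along the rod.
Components: V_Px = −rω sinθ − a·ω_rod·sinφ = -5.4839 m/s;  V_Py = rω cosθ + a·ω_rod·cosφ = -1.284 m/s.
|V_P| = √(V_Px² + V_Py²) = 5.6322 m/s.

5.63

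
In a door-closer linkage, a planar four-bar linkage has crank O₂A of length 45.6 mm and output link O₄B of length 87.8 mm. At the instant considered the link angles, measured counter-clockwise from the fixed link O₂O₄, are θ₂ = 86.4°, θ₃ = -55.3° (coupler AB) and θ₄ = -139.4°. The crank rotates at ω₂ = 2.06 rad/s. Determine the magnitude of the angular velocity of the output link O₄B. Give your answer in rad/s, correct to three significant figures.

0.667

ω₂ = 2.06 rad/s
Differentiating the loop-closure r₂e^{iθ₂}+r₃e^{iθ₃}=r₁+r₄e^{iθ₄} gives r₂ω₂e^{iθ₂}+r₃ω₃e^{iθ₃}=r₄ω₄e^{iθ₄}.
Eliminating the other unknown: ω₄ = r₂ω₂ sin(θ₂−θ₃) / [r₄ sin(θ₄−θ₃)].
Numerator sine = +0.61978; denominator sine = -0.99470.
Result = 0.0456·2.06·(+0.61978) / (0.0878·(-0.99470)) = -0.66662 rad/s; magnitude 0.66662 rad/s.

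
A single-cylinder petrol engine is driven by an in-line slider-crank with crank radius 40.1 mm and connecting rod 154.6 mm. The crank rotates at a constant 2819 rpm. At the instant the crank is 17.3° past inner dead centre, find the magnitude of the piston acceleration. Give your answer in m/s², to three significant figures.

4090

ω = 2π·2819/60 = 295.2 rad/s
x(θ) = r cosθ + √(L² − r² sin²θ); with ω constant, a = ω²·d²x/dθ².
d²x/dθ² = −r cosθ − r²(cos2θ)/√u − r⁴ sin²2θ/(4u^{3/2}),  u = L² − r² sin²θ = 0.023759 m².
Substituting r = 0.0401 m, L = 0.1546 m, θ = 17.3°: d²x/dθ² = -0.04693 m.
a = ω²·d²x/dθ² = (295.2)²·(-0.04693) = -4089.8 m/s²;  |a| = 4089.8 m/s².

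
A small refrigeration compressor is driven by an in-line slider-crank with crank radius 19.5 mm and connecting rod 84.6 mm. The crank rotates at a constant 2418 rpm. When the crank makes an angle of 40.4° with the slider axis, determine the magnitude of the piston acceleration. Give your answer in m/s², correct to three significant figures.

ω = 2π·2418/60 = 253.2 rad/s
x(θ) = r cosθ + √(L² − r² sin²θ); with ω constant, a = ω²·d²x/dθ².
d²x/dθ² = −r cosθ − r²(cos2θ)/√u − r⁴ sin²2θ/(4u^{3/2}),  u = L² − r² sin²θ = 0.00699743 m².
Substituting r = 0.0195 m, L = 0.0846 m, θ = 40.4°: d²x/dθ² = -0.015637 m.
a = ω²·d²x/dθ² = (253.2)²·(-0.015637) = -1002.6 m/s²;  |a| = 1002.6 m/s².

1000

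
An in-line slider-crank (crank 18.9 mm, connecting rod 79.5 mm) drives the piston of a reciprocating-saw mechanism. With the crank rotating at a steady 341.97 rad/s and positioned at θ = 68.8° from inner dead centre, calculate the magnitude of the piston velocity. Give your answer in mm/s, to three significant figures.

6560

ω = 342 rad/s
For an in-line slider-crank, x = r cosθ + √(L² − r² sin²θ), so v = −rω sinθ·[1 + r cosθ/√(L² − r² sin²θ)].
With r = 0.0189 m, L = 0.0795 m, θ = 68.8°: √(L² − r² sin²θ) = 0.077523 m.
v = −0.0189·342·0.93232·[1 + 0.0189·0.36162/0.077523] = -6.5571 m/s.
|v| = 6.5571 m/s = 6557.1 mm/s.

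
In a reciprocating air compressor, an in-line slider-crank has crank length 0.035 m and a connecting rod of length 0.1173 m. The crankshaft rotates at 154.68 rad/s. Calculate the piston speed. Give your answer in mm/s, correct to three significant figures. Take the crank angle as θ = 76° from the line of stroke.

5650

ω = 154.7 rad/s
For an in-line slider-crank, x = r cosθ + √(L² − r² sin²θ), so v = −rω sinθ·[1 + r cosθ/√(L² − r² sin²θ)].
With r = 0.035 m, L = 0.1173 m, θ = 76°: √(L² − r² sin²θ) = 0.11228 m.
v = −0.035·154.7·0.97030·[1 + 0.035·0.24192/0.11228] = -5.6491 m/s.
|v| = 5.6491 m/s = 5649.1 mm/s.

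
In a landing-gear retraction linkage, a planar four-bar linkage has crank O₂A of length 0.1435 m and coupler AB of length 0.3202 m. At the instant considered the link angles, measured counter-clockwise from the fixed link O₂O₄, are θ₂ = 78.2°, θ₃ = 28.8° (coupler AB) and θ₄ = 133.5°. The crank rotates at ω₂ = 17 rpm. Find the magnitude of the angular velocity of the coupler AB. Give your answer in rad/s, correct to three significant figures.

0.678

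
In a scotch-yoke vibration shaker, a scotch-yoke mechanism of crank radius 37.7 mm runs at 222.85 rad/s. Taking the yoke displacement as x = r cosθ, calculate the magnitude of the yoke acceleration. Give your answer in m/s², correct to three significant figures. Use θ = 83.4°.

215

ω = 222.8 rad/s
x = r cosθ ⇒ ẍ = −rω² cosθ (ω constant).
|a| = rω²|cosθ| = 0.0377·(222.8)²·|cos 83.4°| = 215.19 m/s².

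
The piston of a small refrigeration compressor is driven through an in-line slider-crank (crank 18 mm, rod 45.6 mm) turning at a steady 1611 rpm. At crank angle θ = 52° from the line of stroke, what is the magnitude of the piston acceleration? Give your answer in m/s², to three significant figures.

ω = 2π·1611/60 = 168.7 rad/s
x(θ) = r cosθ + √(L² − r² sin²θ); with ω constant, a = ω²·d²x/dθ².
d²x/dθ² = −r cosθ − r²(cos2θ)/√u − r⁴ sin²2θ/(4u^{3/2}),  u = L² − r² sin²θ = 0.00187817 m².
Substituting r = 0.018 m, L = 0.0456 m, θ = 52°: d²x/dθ² = -0.0095768 m.
a = ω²·d²x/dθ² = (168.7)²·(-0.0095768) = -272.56 m/s²;  |a| = 272.56 m/s².

273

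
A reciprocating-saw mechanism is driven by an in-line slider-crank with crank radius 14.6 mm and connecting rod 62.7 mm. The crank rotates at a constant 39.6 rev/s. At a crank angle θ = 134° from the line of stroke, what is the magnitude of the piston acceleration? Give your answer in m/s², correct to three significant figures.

ω = 2π·39.6 = 248.8 rad/s
x(θ) = r cosθ + √(L² − r² sin²θ); with ω constant, a = ω²·d²x/dθ².
d²x/dθ² = −r cosθ − r²(cos2θ)/√u − r⁴ sin²2θ/(4u^{3/2}),  u = L² − r² sin²θ = 0.00382099 m².
Substituting r = 0.0146 m, L = 0.0627 m, θ = 134°: d²x/dθ² = +0.010214 m.
a = ω²·d²x/dθ² = (248.8)²·(+0.010214) = +632.35 m/s²;  |a| = 632.35 m/s².

632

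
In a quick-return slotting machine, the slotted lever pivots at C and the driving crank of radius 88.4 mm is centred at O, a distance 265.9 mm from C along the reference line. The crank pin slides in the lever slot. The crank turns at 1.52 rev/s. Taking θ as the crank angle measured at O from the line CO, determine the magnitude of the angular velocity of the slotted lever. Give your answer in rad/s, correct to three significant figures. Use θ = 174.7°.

ω = 9.55 rad/s (from 1.52 rev/s).
Crank pin A relative to C: A = (d + r cosθ, r sinθ); lever angle φ = atan2(r sinθ, d + r cosθ).
Differentiating tanφ: φ̇ = rω(d cosθ + r)/(d² + r² + 2dr cosθ).
d² + r² + 2dr cosθ = |CA|² = 0.0317072 m²;  d cosθ + r = -0.17636 m.
|ω_lever| = |0.0884·9.55·-0.17636| / 0.0317072 = 4.696 rad/s.

4.70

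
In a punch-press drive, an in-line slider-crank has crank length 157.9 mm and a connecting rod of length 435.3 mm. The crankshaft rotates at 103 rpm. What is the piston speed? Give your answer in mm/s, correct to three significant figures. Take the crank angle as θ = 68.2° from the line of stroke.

ω = 2π·103/60 = 10.79 rad/s
For an in-line slider-crank, x = r cosθ + √(L² − r² sin²θ), so v = −rω sinθ·[1 + r cosθ/√(L² − r² sin²θ)].
With r = 0.1579 m, L = 0.4353 m, θ = 68.2°: √(L² − r² sin²θ) = 0.40987 m.
v = −0.1579·10.79·0.92849·[1 + 0.1579·0.37137/0.40987] = -1.8076 m/s.
|v| = 1.8076 m/s = 1807.6 mm/s.

1810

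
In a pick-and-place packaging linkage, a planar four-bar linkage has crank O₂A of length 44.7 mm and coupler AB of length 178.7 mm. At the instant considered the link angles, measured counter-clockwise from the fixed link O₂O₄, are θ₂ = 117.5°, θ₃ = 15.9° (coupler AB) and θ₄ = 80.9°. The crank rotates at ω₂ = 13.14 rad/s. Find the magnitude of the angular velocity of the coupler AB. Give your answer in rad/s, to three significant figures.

2.16

ω₂ = 13.14 rad/s
Differentiating the loop-closure r₂e^{iθ₂}+r₃e^{iθ₃}=r₁+r₄e^{iθ₄} gives r₂ω₂e^{iθ₂}+r₃ω₃e^{iθ₃}=r₄ω₄e^{iθ₄}.
Eliminating the other unknown: ω₃ = r₂ω₂ sin(θ₄−θ₂) / [r₃ sin(θ₃−θ₄)].
Numerator sine = -0.59622; denominator sine = -0.90631.
Result = 0.0447·13.14·(-0.59622) / (0.1787·(-0.90631)) = +2.1623 rad/s; magnitude 2.1623 rad/s.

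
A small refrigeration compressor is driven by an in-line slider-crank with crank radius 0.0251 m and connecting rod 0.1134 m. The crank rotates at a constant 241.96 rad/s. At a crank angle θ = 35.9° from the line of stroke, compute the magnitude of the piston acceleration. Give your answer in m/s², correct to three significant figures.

ω = 242 rad/s
x(θ) = r cosθ + √(L² − r² sin²θ); with ω constant, a = ω²·d²x/dθ².
d²x/dθ² = −r cosθ − r²(cos2θ)/√u − r⁴ sin²2θ/(4u^{3/2}),  u = L² − r² sin²θ = 0.0126429 m².
Substituting r = 0.0251 m, L = 0.1134 m, θ = 35.9°: d²x/dθ² = -0.022145 m.
a = ω²·d²x/dθ² = (242)²·(-0.022145) = -1296.5 m/s²;  |a| = 1296.5 m/s².

1300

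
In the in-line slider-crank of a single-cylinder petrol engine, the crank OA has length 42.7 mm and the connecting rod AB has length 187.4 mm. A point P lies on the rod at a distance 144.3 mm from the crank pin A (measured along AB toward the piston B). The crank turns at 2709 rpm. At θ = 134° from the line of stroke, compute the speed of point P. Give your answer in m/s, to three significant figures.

7.88

ω = 283.7 rad/s.  Crank-pin speed |V_A| = rω = 12.113 m/s, perpendicular to OA.
Rod angle: sinφ = −(r/L) sinθ ⇒ φ = -9.434°; ω_rod = −rω cosθ/√(L²−r²sin²θ) = +45.518 rad/s.
V_P = V_A + ω_rod × AP, with AP = 0.1443 m along the rod.
Components: V_Px = −rω sinθ − a·ω_rod·sinφ = -7.6371 m/s;  V_Py = rω cosθ + a·ω_rod·cosφ = -1.9353 m/s.
|V_P| = √(V_Px² + V_Py²) = 7.8785 m/s.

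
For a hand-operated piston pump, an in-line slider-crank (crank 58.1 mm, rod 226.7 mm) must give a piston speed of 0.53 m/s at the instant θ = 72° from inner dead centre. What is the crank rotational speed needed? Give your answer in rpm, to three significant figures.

84.7

For an in-line slider-crank, |v_piston| = rω|sinθ|·[1 + r cosθ/√(L² − r² sin²θ)].
With r = 0.0581 m, L = 0.2267 m, θ = 72°: the bracketed kinematic factor |dx/dθ| = 0.059769 m.
ω = v/|dx/dθ| = 0.53/0.059769 = 8.8675 rad/s.
N = 60ω/(2π) = 84.679 rpm.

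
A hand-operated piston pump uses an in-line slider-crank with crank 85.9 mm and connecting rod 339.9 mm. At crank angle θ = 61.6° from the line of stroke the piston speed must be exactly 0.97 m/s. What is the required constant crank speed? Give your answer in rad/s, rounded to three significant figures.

For an in-line slider-crank, |v_piston| = rω|sinθ|·[1 + r cosθ/√(L² − r² sin²θ)].
With r = 0.0859 m, L = 0.3399 m, θ = 61.6°: the bracketed kinematic factor |dx/dθ| = 0.084877 m.
ω = v/|dx/dθ| = 0.97/0.084877 = 11.428 rad/s.

11.4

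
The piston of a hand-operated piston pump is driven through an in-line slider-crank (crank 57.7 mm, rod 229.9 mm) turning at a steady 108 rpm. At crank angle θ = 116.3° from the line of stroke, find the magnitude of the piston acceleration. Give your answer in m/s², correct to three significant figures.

4.40

ω = 2π·108/60 = 11.31 rad/s
x(θ) = r cosθ + √(L² − r² sin²θ); with ω constant, a = ω²·d²x/dθ².
d²x/dθ² = −r cosθ − r²(cos2θ)/√u − r⁴ sin²2θ/(4u^{3/2}),  u = L² − r² sin²θ = 0.0501783 m².
Substituting r = 0.0577 m, L = 0.2299 m, θ = 116.3°: d²x/dθ² = +0.034437 m.
a = ω²·d²x/dθ² = (11.31)²·(+0.034437) = +4.4048 m/s²;  |a| = 4.4048 m/s².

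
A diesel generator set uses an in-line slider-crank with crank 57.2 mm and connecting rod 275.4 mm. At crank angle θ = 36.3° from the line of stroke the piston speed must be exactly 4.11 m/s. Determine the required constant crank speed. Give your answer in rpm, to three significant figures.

For an in-line slider-crank, |v_piston| = rω|sinθ|·[1 + r cosθ/√(L² − r² sin²θ)].
With r = 0.0572 m, L = 0.2754 m, θ = 36.3°: the bracketed kinematic factor |dx/dθ| = 0.039575 m.
ω = v/|dx/dθ| = 4.11/0.039575 = 103.85 rad/s.
N = 60ω/(2π) = 991.73 rpm.

992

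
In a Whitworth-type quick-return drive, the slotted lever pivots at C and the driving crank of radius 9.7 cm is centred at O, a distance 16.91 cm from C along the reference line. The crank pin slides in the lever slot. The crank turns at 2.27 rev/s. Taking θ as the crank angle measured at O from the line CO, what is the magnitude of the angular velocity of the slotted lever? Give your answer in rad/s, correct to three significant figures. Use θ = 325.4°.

5.03

ω = 14.26 rad/s (from 2.27 rev/s).
Crank pin A relative to C: A = (d + r cosθ, r sinθ); lever angle φ = atan2(r sinθ, d + r cosθ).
Differentiating tanφ: φ̇ = rω(d cosθ + r)/(d² + r² + 2dr cosθ).
d² + r² + 2dr cosθ = |CA|² = 0.0650071 m²;  d cosθ + r = +0.23619 m.
|ω_lever| = |0.097·14.26·+0.23619| / 0.0650071 = 5.0267 rad/s.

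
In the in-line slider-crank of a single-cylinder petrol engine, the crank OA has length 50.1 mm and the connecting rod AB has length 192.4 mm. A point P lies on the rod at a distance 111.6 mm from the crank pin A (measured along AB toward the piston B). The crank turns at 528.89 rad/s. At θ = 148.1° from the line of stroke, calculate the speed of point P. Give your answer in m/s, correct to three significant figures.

ω = 528.9 rad/s.  Crank-pin speed |V_A| = rω = 26.497 m/s, perpendicular to OA.
Rod angle: sinφ = −(r/L) sinθ ⇒ φ = -7.909°; ω_rod = −rω cosθ/√(L²−r²sin²θ) = +118.04 rad/s.
V_P = V_A + ω_rod × AP, with AP = 0.1116 m along the rod.
Components: V_Px = −rω sinθ − a·ω_rod·sinφ = -12.19 m/s;  V_Py = rω cosθ + a·ω_rod·cosφ = -9.4472 m/s.
|V_P| = √(V_Px² + V_Py²) = 15.422 m/s.

15.4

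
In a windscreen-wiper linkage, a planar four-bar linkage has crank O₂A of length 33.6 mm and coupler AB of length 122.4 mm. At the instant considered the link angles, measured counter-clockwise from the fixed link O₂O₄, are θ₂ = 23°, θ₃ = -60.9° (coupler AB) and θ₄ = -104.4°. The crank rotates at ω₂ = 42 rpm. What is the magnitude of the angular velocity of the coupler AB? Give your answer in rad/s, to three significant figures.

1.39

ω₂ = 4.398 rad/s (from 42 rpm).
Differentiating the loop-closure r₂e^{iθ₂}+r₃e^{iθ₃}=r₁+r₄e^{iθ₄} gives r₂ω₂e^{iθ₂}+r₃ω₃e^{iθ₃}=r₄ω₄e^{iθ₄}.
Eliminating the other unknown: ω₃ = r₂ω₂ sin(θ₄−θ₂) / [r₃ sin(θ₃−θ₄)].
Numerator sine = -0.79441; denominator sine = +0.68835.
Result = 0.0336·4.398·(-0.79441) / (0.1224·(+0.68835)) = -1.3934 rad/s; magnitude 1.3934 rad/s.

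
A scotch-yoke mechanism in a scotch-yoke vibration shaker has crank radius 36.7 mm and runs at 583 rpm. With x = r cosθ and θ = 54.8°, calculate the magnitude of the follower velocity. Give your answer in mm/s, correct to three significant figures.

1830

ω = 61.05 rad/s (from 583 rpm).
x = r cosθ ⇒ ẋ = −rω sinθ.
|v| = rω|sinθ| = 0.0367·61.05·|sin 54.8°| = 1.8309 m/s = 1830.9 mm/s.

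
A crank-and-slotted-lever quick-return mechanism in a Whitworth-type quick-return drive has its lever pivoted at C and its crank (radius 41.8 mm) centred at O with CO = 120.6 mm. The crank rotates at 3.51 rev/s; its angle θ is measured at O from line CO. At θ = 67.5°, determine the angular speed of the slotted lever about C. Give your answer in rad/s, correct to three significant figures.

ω = 22.05 rad/s (from 3.51 rev/s).
Crank pin A relative to C: A = (d + r cosθ, r sinθ); lever angle φ = atan2(r sinθ, d + r cosθ).
Differentiating tanφ: φ̇ = rω(d cosθ + r)/(d² + r² + 2dr cosθ).
d² + r² + 2dr cosθ = |CA|² = 0.0201499 m²;  d cosθ + r = +0.087952 m.
|ω_lever| = |0.0418·22.05·+0.087952| / 0.0201499 = 4.0238 rad/s.

4.02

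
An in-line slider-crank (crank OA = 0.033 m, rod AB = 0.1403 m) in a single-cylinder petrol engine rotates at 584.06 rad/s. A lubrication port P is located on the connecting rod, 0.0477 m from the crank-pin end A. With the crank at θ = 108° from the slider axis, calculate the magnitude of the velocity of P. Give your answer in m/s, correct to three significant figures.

ω = 584.1 rad/s.  Crank-pin speed |V_A| = rω = 19.274 m/s, perpendicular to OA.
Rod angle: sinφ = −(r/L) sinθ ⇒ φ = -12.926°; ω_rod = −rω cosθ/√(L²−r²sin²θ) = +43.556 rad/s.
V_P = V_A + ω_rod × AP, with AP = 0.0477 m along the rod.
Components: V_Px = −rω sinθ − a·ω_rod·sinφ = -17.866 m/s;  V_Py = rω cosθ + a·ω_rod·cosφ = -3.931 m/s.
|V_P| = √(V_Px² + V_Py²) = 18.293 m/s.

18.3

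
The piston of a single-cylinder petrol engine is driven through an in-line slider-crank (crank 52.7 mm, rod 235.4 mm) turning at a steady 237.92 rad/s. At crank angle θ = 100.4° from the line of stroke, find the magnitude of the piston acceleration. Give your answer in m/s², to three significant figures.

1180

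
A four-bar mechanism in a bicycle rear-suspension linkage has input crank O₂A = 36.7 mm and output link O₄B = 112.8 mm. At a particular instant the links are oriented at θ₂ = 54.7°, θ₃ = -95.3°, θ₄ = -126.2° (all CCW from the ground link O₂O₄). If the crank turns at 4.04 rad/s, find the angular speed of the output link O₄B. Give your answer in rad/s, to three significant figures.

ω₂ = 4.04 rad/s
Differentiating the loop-closure r₂e^{iθ₂}+r₃e^{iθ₃}=r₁+r₄e^{iθ₄} gives r₂ω₂e^{iθ₂}+r₃ω₃e^{iθ₃}=r₄ω₄e^{iθ₄}.
Eliminating the other unknown: ω₄ = r₂ω₂ sin(θ₂−θ₃) / [r₄ sin(θ₄−θ₃)].
Numerator sine = +0.50000; denominator sine = -0.51354.
Result = 0.0367·4.04·(+0.50000) / (0.1128·(-0.51354)) = -1.2798 rad/s; magnitude 1.2798 rad/s.

1.28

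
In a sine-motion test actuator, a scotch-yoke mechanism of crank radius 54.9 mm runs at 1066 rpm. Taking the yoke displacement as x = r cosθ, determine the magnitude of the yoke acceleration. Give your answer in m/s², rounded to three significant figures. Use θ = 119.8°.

ω = 111.6 rad/s (from 1066 rpm).
x = r cosθ ⇒ ẍ = −rω² cosθ (ω constant).
|a| = rω²|cosθ| = 0.0549·(111.6)²·|cos 119.8°| = 340 m/s².

340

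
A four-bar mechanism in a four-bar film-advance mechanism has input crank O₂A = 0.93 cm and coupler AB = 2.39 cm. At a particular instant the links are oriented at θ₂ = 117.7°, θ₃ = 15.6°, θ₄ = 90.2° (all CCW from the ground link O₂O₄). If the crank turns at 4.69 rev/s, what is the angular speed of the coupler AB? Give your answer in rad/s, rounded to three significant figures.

5.49

ω₂ = 29.47 rad/s (from 4.69 rev/s).
Differentiating the loop-closure r₂e^{iθ₂}+r₃e^{iθ₃}=r₁+r₄e^{iθ₄} gives r₂ω₂e^{iθ₂}+r₃ω₃e^{iθ₃}=r₄ω₄e^{iθ₄}.
Eliminating the other unknown: ω₃ = r₂ω₂ sin(θ₄−θ₂) / [r₃ sin(θ₃−θ₄)].
Numerator sine = -0.46175; denominator sine = -0.96410.
Result = 0.0093·29.47·(-0.46175) / (0.0239·(-0.96410)) = +5.4919 rad/s; magnitude 5.4919 rad/s.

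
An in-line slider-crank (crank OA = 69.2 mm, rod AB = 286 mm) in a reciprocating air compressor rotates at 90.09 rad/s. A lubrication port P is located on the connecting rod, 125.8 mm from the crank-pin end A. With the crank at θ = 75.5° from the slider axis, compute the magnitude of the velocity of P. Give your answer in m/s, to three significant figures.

6.26

ω = 90.09 rad/s.  Crank-pin speed |V_A| = rω = 6.2342 m/s, perpendicular to OA.
Rod angle: sinφ = −(r/L) sinθ ⇒ φ = -13.547°; ω_rod = −rω cosθ/√(L²−r²sin²θ) = -5.614 rad/s.
V_P = V_A + ω_rod × AP, with AP = 0.1258 m along the rod.
Components: V_Px = −rω sinθ − a·ω_rod·sinφ = -6.2011 m/s;  V_Py = rω cosθ + a·ω_rod·cosφ = +0.87434 m/s.
|V_P| = √(V_Px² + V_Py²) = 6.2624 m/s.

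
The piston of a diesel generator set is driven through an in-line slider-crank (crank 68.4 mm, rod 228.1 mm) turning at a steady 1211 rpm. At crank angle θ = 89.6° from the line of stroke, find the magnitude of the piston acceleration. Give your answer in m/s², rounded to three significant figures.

ω = 2π·1211/60 = 126.8 rad/s
x(θ) = r cosθ + √(L² − r² sin²θ); with ω constant, a = ω²·d²x/dθ².
d²x/dθ² = −r cosθ − r²(cos2θ)/√u − r⁴ sin²2θ/(4u^{3/2}),  u = L² − r² sin²θ = 0.0473513 m².
Substituting r = 0.0684 m, L = 0.2281 m, θ = 89.6°: d²x/dθ² = +0.021021 m.
a = ω²·d²x/dθ² = (126.8)²·(+0.021021) = +338.06 m/s²;  |a| = 338.06 m/s².

338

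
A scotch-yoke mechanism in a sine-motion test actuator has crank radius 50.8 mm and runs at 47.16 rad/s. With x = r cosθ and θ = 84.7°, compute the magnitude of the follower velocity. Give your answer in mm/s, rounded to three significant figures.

2390

ω = 47.16 rad/s
x = r cosθ ⇒ ẋ = −rω sinθ.
|v| = rω|sinθ| = 0.0508·47.16·|sin 84.7°| = 2.3855 m/s = 2385.5 mm/s.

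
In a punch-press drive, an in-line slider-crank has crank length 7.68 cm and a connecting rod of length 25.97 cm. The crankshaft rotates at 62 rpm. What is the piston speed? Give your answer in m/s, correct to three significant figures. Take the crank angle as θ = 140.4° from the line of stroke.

0.244

ω = 2π·62/60 = 6.493 rad/s
For an in-line slider-crank, x = r cosθ + √(L² − r² sin²θ), so v = −rω sinθ·[1 + r cosθ/√(L² − r² sin²θ)].
With r = 0.0768 m, L = 0.2597 m, θ = 140.4°: √(L² − r² sin²θ) = 0.25504 m.
v = −0.0768·6.493·0.63742·[1 + 0.0768·-0.77051/0.25504] = -0.2441 m/s.
|v| = 0.2441 m/s.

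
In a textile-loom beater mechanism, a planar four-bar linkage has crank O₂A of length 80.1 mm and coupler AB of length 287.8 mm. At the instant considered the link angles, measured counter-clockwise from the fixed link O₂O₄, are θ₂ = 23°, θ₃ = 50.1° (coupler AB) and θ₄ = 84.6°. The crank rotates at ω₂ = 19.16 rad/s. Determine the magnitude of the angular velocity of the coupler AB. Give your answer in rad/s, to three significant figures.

ω₂ = 19.16 rad/s
Differentiating the loop-closure r₂e^{iθ₂}+r₃e^{iθ₃}=r₁+r₄e^{iθ₄} gives r₂ω₂e^{iθ₂}+r₃ω₃e^{iθ₃}=r₄ω₄e^{iθ₄}.
Eliminating the other unknown: ω₃ = r₂ω₂ sin(θ₄−θ₂) / [r₃ sin(θ₃−θ₄)].
Numerator sine = +0.87965; denominator sine = -0.56641.
Result = 0.0801·19.16·(+0.87965) / (0.2878·(-0.56641)) = -8.2817 rad/s; magnitude 8.2817 rad/s.

8.28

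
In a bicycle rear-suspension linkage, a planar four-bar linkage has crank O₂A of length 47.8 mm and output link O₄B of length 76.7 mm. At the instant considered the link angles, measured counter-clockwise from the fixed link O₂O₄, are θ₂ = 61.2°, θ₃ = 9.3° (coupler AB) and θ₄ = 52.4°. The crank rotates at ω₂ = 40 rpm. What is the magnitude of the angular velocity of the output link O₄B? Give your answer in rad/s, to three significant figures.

3.01

ω₂ = 4.189 rad/s (from 40 rpm).
Differentiating the loop-closure r₂e^{iθ₂}+r₃e^{iθ₃}=r₁+r₄e^{iθ₄} gives r₂ω₂e^{iθ₂}+r₃ω₃e^{iθ₃}=r₄ω₄e^{iθ₄}.
Eliminating the other unknown: ω₄ = r₂ω₂ sin(θ₂−θ₃) / [r₄ sin(θ₄−θ₃)].
Numerator sine = +0.78694; denominator sine = +0.68327.
Result = 0.0478·4.189·(+0.78694) / (0.0767·(+0.68327)) = +3.0065 rad/s; magnitude 3.0065 rad/s.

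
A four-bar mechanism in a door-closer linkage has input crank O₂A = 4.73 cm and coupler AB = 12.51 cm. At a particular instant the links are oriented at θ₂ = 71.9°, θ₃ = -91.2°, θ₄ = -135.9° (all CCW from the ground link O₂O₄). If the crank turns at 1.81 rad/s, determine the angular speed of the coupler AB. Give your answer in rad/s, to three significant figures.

ω₂ = 1.81 rad/s
Differentiating the loop-closure r₂e^{iθ₂}+r₃e^{iθ₃}=r₁+r₄e^{iθ₄} gives r₂ω₂e^{iθ₂}+r₃ω₃e^{iθ₃}=r₄ω₄e^{iθ₄}.
Eliminating the other unknown: ω₃ = r₂ω₂ sin(θ₄−θ₂) / [r₃ sin(θ₃−θ₄)].
Numerator sine = +0.46639; denominator sine = +0.70339.
Result = 0.0473·1.81·(+0.46639) / (0.1251·(+0.70339)) = +0.45376 rad/s; magnitude 0.45376 rad/s.

0.454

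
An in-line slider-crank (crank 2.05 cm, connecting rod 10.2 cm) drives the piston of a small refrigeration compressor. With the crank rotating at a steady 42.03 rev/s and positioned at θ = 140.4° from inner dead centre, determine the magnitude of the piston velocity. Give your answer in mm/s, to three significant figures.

2910

ω = 2π·42 = 264.1 rad/s
For an in-line slider-crank, x = r cosθ + √(L² − r² sin²θ), so v = −rω sinθ·[1 + r cosθ/√(L² − r² sin²θ)].
With r = 0.0205 m, L = 0.102 m, θ = 140.4°: √(L² − r² sin²θ) = 0.10116 m.
v = −0.0205·264.1·0.63742·[1 + 0.0205·-0.77051/0.10116] = -2.912 m/s.
|v| = 2.912 m/s = 2912 mm/s.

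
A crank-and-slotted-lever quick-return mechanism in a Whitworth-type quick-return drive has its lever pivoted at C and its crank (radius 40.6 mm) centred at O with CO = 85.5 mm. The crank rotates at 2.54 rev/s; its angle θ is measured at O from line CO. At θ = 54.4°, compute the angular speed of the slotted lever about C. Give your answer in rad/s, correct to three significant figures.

ω = 15.96 rad/s (from 2.54 rev/s).
Crank pin A relative to C: A = (d + r cosθ, r sinθ); lever angle φ = atan2(r sinθ, d + r cosθ).
Differentiating tanφ: φ̇ = rω(d cosθ + r)/(d² + r² + 2dr cosθ).
d² + r² + 2dr cosθ = |CA|² = 0.0130001 m²;  d cosθ + r = +0.090372 m.
|ω_lever| = |0.0406·15.96·+0.090372| / 0.0130001 = 4.5043 rad/s.

4.50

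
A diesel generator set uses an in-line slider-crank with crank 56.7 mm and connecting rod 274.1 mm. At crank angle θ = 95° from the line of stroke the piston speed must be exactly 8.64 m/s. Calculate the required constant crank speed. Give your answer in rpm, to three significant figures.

For an in-line slider-crank, |v_piston| = rω|sinθ|·[1 + r cosθ/√(L² − r² sin²θ)].
With r = 0.0567 m, L = 0.2741 m, θ = 95°: the bracketed kinematic factor |dx/dθ| = 0.055444 m.
ω = v/|dx/dθ| = 8.64/0.055444 = 155.83 rad/s.
N = 60ω/(2π) = 1488.1 rpm.

1490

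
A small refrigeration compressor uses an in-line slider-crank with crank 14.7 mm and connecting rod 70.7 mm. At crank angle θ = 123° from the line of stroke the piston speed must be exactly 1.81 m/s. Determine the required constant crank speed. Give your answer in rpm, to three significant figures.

1580

For an in-line slider-crank, |v_piston| = rω|sinθ|·[1 + r cosθ/√(L² − r² sin²θ)].
With r = 0.0147 m, L = 0.0707 m, θ = 123°: the bracketed kinematic factor |dx/dθ| = 0.010911 m.
ω = v/|dx/dθ| = 1.81/0.010911 = 165.89 rad/s.
N = 60ω/(2π) = 1584.2 rpm.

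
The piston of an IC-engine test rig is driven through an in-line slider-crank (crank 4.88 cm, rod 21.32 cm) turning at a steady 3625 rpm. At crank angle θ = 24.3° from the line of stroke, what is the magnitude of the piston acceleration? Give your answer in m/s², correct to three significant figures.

ω = 2π·3625/60 = 379.6 rad/s
x(θ) = r cosθ + √(L² − r² sin²θ); with ω constant, a = ω²·d²x/dθ².
d²x/dθ² = −r cosθ − r²(cos2θ)/√u − r⁴ sin²2θ/(4u^{3/2}),  u = L² − r² sin²θ = 0.045051 m².
Substituting r = 0.0488 m, L = 0.2132 m, θ = 24.3°: d²x/dθ² = -0.05198 m.
a = ω²·d²x/dθ² = (379.6)²·(-0.05198) = -7490.4 m/s²;  |a| = 7490.4 m/s².

7490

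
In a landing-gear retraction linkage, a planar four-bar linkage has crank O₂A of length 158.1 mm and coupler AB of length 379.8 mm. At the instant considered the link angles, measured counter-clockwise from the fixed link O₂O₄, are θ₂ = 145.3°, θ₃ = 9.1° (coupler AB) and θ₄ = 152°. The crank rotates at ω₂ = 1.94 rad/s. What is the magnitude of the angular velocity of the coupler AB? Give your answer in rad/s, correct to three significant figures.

0.156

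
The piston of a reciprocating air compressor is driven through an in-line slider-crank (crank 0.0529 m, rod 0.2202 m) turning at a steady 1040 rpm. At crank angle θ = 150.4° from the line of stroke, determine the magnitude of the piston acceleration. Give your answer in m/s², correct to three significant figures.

466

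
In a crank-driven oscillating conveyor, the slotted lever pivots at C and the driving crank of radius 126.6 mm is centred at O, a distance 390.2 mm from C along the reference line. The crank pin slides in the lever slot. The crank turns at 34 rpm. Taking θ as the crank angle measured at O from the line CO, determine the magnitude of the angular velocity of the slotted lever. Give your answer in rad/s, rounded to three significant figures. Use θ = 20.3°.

ω = 3.56 rad/s (from 34 rpm).
Crank pin A relative to C: A = (d + r cosθ, r sinθ); lever angle φ = atan2(r sinθ, d + r cosθ).
Differentiating tanφ: φ̇ = rω(d cosθ + r)/(d² + r² + 2dr cosθ).
d² + r² + 2dr cosθ = |CA|² = 0.260946 m²;  d cosθ + r = +0.49256 m.
|ω_lever| = |0.1266·3.56·+0.49256| / 0.260946 = 0.85085 rad/s.

0.851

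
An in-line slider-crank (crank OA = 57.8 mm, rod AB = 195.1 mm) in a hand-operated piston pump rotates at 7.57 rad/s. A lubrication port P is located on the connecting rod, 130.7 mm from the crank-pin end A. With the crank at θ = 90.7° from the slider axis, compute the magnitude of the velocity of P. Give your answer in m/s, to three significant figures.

ω = 7.57 rad/s.  Crank-pin speed |V_A| = rω = 0.43755 m/s, perpendicular to OA.
Rod angle: sinφ = −(r/L) sinθ ⇒ φ = -17.232°; ω_rod = −rω cosθ/√(L²−r²sin²θ) = +0.028686 rad/s.
V_P = V_A + ω_rod × AP, with AP = 0.1307 m along the rod.
Components: V_Px = −rω sinθ − a·ω_rod·sinφ = -0.4364 m/s;  V_Py = rω cosθ + a·ω_rod·cosφ = -0.0017645 m/s.
|V_P| = √(V_Px² + V_Py²) = 0.43641 m/s.

0.436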